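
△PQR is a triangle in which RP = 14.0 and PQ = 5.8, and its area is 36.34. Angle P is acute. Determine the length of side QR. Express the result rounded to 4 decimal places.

12.5389

From area = ½·RP·PQ·sin P, we get sin P = 2·area/(RP·PQ) ≈ 0.89507.
Taking the acute solution, ∠P ≈ 63.52°.
Law of cosines then gives QR ≈ 12.539.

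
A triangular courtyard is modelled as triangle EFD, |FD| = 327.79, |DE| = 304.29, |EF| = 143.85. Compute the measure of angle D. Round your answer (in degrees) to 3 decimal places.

By the law of cosines, cos D = (|FD|² + |DE|² − |EF|²) / (2·|FD|·|DE|) ≈ 0.89904, so ∠D ≈ 25.97°.

25.968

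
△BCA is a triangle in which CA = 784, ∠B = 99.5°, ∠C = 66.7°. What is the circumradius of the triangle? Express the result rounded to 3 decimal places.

The third angle is ∠A = 180° − ∠B − ∠C = 13.80°.
Law of sines: AB = CA·sin C/sin B ≈ 730.07.
Law of sines: BC = CA·sin A/sin B ≈ 189.61.
Circumradius = CA/(2 sin B) ≈ 397.45.

397.451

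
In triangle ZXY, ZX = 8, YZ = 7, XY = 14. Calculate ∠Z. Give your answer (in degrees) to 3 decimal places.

By the law of cosines, cos Z = (YZ² + ZX² − XY²) / (2·YZ·ZX) ≈ -0.74107, so ∠Z ≈ 137.82°.

137.823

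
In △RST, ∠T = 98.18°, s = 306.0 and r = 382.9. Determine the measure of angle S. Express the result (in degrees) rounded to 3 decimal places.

By the law of cosines, t² = r² + s² − 2·r·s·cos T = 2.7359e+05, so t ≈ 523.06.
Law of cosines again: cos S = (t² + r² − s²)/(2·t·r) ≈ 0.81528, so ∠S ≈ 35.39°.

∠S ≈ 35.385°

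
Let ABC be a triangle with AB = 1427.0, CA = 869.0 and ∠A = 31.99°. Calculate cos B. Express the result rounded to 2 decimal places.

By the law of cosines, BC² = CA² + AB² − 2·CA·AB·cos A = 6.8799e+05, so BC ≈ 829.45.
Law of cosines again: cos B = (AB² + BC² − CA²)/(2·AB·BC) ≈ 0.83183, so ∠B ≈ 33.71°.

cos B ≈ 0.83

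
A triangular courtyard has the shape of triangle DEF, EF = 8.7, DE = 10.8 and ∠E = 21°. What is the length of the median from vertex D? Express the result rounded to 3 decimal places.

6.917

By the law of cosines, FD² = DE² + EF² − 2·DE·EF·cos E = 16.892, so FD ≈ 4.1099.
Median from D: ½√(2·FD² + 2·DE² − EF²) ≈ 6.9169.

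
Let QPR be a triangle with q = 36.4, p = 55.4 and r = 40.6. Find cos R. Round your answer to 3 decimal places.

By the law of cosines, cos R = (q² + p² − r²) / (2·q·p) ≈ 0.68080, so ∠R ≈ 47.09°.

0.681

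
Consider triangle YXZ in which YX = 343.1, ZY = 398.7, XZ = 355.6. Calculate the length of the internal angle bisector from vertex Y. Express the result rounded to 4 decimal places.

By the law of cosines, cos Y = (ZY² + YX² − XZ²) / (2·ZY·YX) ≈ 0.54910, so ∠Y ≈ 56.69°.
The bisector from Y has length 2·ZY·YX·cos(∠Y/2)/(ZY+YX) ≈ 324.59.

t_Y ≈ 324.5901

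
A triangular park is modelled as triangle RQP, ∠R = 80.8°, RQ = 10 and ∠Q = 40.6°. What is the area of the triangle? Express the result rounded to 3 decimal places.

area ≈ 37.631

The third angle is ∠P = 180° − ∠R − ∠Q = 58.60°.
Law of sines: QP = RQ·sin R/sin P ≈ 11.565.
Law of sines: PR = RQ·sin Q/sin P ≈ 7.6243.
Area = ½·RQ·QP·sin Q ≈ 37.631.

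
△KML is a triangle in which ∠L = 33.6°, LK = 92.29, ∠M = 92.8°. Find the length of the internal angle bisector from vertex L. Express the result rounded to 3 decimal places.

The third angle is ∠K = 180° − ∠M − ∠L = 53.60°.
Law of sines: ML = LK·sin K/sin M ≈ 74.372.
Law of sines: KM = LK·sin L/sin M ≈ 51.134.
The bisector from L has length 2·ML·LK·cos(∠L/2)/(ML+LK) ≈ 78.853.

78.853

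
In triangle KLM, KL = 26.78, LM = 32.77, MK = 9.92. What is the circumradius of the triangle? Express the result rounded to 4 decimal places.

By the law of cosines, cos K = (MK² + KL² − LM²) / (2·MK·KL) ≈ -0.48615, so ∠K ≈ 119.09°.
Circumradius = LM/(2 sin K) ≈ 18.75.

R ≈ 18.7498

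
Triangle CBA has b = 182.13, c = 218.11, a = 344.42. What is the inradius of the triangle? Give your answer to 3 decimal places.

Semiperimeter s = (218.11 + 182.13 + 344.42)/2 = 372.33.
Heron's formula: area = √(372.33·154.22·190.2·27.91) ≈ 17459.
Inradius = area/s = 17459/372.33 ≈ 46.891.

46.891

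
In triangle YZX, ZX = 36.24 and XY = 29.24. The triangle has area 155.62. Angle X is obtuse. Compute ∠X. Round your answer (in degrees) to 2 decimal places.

From area = ½·ZX·XY·sin X, we get sin X = 2·area/(ZX·XY) ≈ 0.29372.
Taking the obtuse solution, ∠X ≈ 162.92°.

∠X ≈ 162.92°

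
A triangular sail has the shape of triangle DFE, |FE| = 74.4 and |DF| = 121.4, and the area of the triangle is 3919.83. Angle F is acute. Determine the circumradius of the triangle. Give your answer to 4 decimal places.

R ≈ 61.2419

From area = ½·|DF|·|FE|·sin F, we get sin F = 2·area/(|DF|·|FE|) ≈ 0.86797.
Taking the acute solution, ∠F ≈ 60.22°.
Law of cosines then gives |ED| ≈ 106.31.
Circumradius = |ED|/(2 sin F) ≈ 61.242.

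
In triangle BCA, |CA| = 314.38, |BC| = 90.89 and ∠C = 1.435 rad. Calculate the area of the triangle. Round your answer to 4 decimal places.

area ≈ 14155.4707

Area = ½·|BC|·|CA|·sin C ≈ 14155.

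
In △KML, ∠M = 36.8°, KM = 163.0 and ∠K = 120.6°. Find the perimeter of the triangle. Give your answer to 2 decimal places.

782.16

The third angle is ∠L = 180° − ∠K − ∠M = 22.60°.
Law of sines: ML = KM·sin K/sin L ≈ 365.09.
Law of sines: LK = KM·sin M/sin L ≈ 254.08.
Semiperimeter s = (365.09+254.08+163)/2 = 391.08.
Perimeter = 365.09 + 254.08 + 163 = 782.16.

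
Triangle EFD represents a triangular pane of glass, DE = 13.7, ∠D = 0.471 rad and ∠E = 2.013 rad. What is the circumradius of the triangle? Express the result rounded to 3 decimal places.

The third angle is ∠F = π − ∠D − ∠E = 0.658 rad.
Law of sines: FD = DE·sin E/sin F ≈ 20.258.
Law of sines: EF = DE·sin D/sin F ≈ 10.171.
Circumradius = DE/(2 sin F) ≈ 11.207.

R ≈ 11.207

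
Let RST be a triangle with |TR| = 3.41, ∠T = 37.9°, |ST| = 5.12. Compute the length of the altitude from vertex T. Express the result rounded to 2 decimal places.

3.34

By the law of cosines, |RS|² = |ST|² + |TR|² − 2·|ST|·|TR|·cos T = 10.289, so |RS| ≈ 3.2076.
Area = ½·|ST|·|TR|·sin T ≈ 5.3625.
The altitude from T has length 2·area/|RS| ≈ 3.3436.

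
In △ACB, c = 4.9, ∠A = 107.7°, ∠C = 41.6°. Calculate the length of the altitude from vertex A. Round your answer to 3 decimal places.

The third angle is ∠B = 180° − ∠A − ∠C = 30.70°.
Law of sines: a = c·sin A/sin C ≈ 7.031.
Law of sines: b = c·sin B/sin C ≈ 3.768.
Area = ½·c·a·sin B ≈ 8.7945.
The altitude from A has length 2·area/a ≈ 2.5017.

2.502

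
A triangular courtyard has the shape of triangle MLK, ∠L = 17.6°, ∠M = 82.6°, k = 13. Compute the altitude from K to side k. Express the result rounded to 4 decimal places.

3.9607

The third angle is ∠K = 180° − ∠M − ∠L = 79.80°.
Law of sines: m = k·sin M/sin K ≈ 13.099.
Law of sines: l = k·sin L/sin K ≈ 3.9939.
Area = ½·k·m·sin L ≈ 25.744.
The altitude from K has length 2·area/k ≈ 3.9607.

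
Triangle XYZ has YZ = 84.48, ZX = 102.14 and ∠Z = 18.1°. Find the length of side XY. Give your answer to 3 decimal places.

By the law of cosines, XY² = YZ² + ZX² − 2·YZ·ZX·cos Z = 1165.9, so XY ≈ 34.145.

34.145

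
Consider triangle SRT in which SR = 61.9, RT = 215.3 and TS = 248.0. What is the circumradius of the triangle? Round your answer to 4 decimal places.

By the law of cosines, cos S = (TS² + SR² − RT²) / (2·TS·SR) ≈ 0.61824, so ∠S ≈ 51.81°.
Circumradius = RT/(2 sin S) ≈ 136.96.

136.9614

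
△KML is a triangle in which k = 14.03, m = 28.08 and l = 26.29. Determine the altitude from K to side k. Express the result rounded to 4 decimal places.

Semiperimeter s = (14.03 + 28.08 + 26.29)/2 = 34.2.
Heron's formula: area = √(34.2·20.17·6.12·7.91) ≈ 182.74.
The altitude from K has length 2·area/k ≈ 26.05.

h_K ≈ 26.0497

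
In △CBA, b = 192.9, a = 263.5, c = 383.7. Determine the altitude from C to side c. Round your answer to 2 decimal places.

Semiperimeter s = (383.7 + 192.9 + 263.5)/2 = 420.05.
Heron's formula: area = √(420.05·36.35·227.15·156.55) ≈ 23302.
The altitude from C has length 2·area/c ≈ 121.46.

h_C ≈ 121.46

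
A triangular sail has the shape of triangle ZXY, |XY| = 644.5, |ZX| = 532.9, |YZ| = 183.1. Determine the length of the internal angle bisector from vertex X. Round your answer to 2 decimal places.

t_X ≈ 578.92

By the law of cosines, cos X = (|ZX|² + |XY|² − |YZ|²) / (2·|ZX|·|XY|) ≈ 0.96932, so ∠X ≈ 14.23°.
The bisector from X has length 2·|ZX|·|XY|·cos(∠X/2)/(|ZX|+|XY|) ≈ 578.92.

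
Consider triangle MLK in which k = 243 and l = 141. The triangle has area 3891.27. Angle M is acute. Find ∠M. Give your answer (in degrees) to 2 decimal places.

From area = ½·l·k·sin M, we get sin M = 2·area/(l·k) ≈ 0.22714.
Taking the acute solution, ∠M ≈ 13.13°.

∠M ≈ 13.13°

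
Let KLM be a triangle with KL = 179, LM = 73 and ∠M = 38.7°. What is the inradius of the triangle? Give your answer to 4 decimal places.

r ≈ 21.7824

Law of sines: sin K = LM·sin M/KL ≈ 0.25499.
Since KL ≥ LM, only the acute value applies: ∠K ≈ 14.77°.
Then ∠L = 180° − ∠M − ∠K ≈ 126.53°.
Law of sines gives MK = KL·sin L/sin M ≈ 230.05.
Area = ½·KL·LM·sin L ≈ 5250.2.
Semiperimeter s = (73+230.05+179)/2 = 241.03.
Inradius = area/s = 5250.2/241.03 ≈ 21.782.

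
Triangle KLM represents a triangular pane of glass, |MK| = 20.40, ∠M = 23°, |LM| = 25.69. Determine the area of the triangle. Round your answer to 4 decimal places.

area ≈ 102.3864

Area = ½·|LM|·|MK|·sin M ≈ 102.39.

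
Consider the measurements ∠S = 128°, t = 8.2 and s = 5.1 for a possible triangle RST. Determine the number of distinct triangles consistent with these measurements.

0

t·sin S = 8.2·sin(128°) ≈ 6.462.
Since ∠S is not acute, a triangle exists only if s > t; here s ≤ t, so there is no triangle.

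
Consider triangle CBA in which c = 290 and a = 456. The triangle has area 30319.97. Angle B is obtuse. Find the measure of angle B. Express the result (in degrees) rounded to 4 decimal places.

∠B ≈ 152.7058°

From area = ½·a·c·sin B, we get sin B = 2·area/(a·c) ≈ 0.45856.
Taking the obtuse solution, ∠B ≈ 152.71°.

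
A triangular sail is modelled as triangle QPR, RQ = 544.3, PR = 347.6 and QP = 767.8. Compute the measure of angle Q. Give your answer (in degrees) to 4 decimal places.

∠Q ≈ 23.7651°

By the law of cosines, cos Q = (RQ² + QP² − PR²) / (2·RQ·QP) ≈ 0.91521, so ∠Q ≈ 23.77°.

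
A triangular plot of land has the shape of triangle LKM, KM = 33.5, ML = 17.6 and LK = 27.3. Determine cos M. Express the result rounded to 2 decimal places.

cos M ≈ 0.58

By the law of cosines, cos M = (KM² + ML² − LK²) / (2·KM·ML) ≈ 0.58236, so ∠M ≈ 0.9492 rad.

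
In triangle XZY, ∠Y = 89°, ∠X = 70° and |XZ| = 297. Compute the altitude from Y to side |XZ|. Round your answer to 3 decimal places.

h_Y ≈ 100.032

The third angle is ∠Z = 180° − ∠Y − ∠X = 21.00°.
Law of sines: |ZY| = |XZ|·sin X/sin Y ≈ 279.13.
Law of sines: |YX| = |XZ|·sin Z/sin Y ≈ 106.45.
Area = ½·|XZ|·|ZY|·sin Z ≈ 14855.
The altitude from Y has length 2·area/|XZ| ≈ 100.03.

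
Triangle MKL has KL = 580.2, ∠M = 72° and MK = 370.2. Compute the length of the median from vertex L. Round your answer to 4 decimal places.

Law of sines: sin L = MK·sin M/KL ≈ 0.60683.
Since KL ≥ MK, only the acute value applies: ∠L ≈ 37.36°.
Then ∠K = 180° − ∠M − ∠L ≈ 70.64°.
Law of sines gives LM = KL·sin K/sin M ≈ 575.56.
Median from L: ½√(2·KL² + 2·LM² − MK²) ≈ 547.44.

m_L ≈ 547.4386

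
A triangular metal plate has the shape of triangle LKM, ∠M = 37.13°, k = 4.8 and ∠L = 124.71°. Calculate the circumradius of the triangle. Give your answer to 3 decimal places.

The third angle is ∠K = 180° − ∠M − ∠L = 18.16°.
Law of sines: l = k·sin L/sin K ≈ 12.66.
Law of sines: m = k·sin M/sin K ≈ 9.2963.
Circumradius = k/(2 sin K) ≈ 7.7004.

7.700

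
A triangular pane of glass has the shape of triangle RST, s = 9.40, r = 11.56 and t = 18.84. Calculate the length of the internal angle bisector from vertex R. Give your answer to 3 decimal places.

t_R ≈ 12.142

By the law of cosines, cos R = (s² + t² − r²) / (2·s·t) ≈ 0.87431, so ∠R ≈ 29.04°.
The bisector from R has length 2·s·t·cos(∠R/2)/(s+t) ≈ 12.142.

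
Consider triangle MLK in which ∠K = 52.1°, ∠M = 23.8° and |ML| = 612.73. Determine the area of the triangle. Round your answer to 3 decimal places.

The third angle is ∠L = 180° − ∠K − ∠M = 104.10°.
Law of sines: |LK| = |ML|·sin M/sin K ≈ 313.36.
Law of sines: |KM| = |ML|·sin L/sin K ≈ 753.11.
Area = ½·|ML|·|LK|·sin L ≈ 93109.

93109.014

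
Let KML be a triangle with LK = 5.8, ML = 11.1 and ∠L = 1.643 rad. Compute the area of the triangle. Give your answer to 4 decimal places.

area ≈ 32.1061

Area = ½·ML·LK·sin L ≈ 32.106.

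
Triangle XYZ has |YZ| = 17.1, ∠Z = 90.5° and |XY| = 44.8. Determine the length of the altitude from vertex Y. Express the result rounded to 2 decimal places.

17.10

Law of sines: sin X = |YZ|·sin Z/|XY| ≈ 0.38168.
Since |XY| ≥ |YZ|, only the acute value applies: ∠X ≈ 22.44°.
Then ∠Y = 180° − ∠Z − ∠X ≈ 67.06°.
Law of sines gives |ZX| = |XY|·sin Y/sin Z ≈ 41.259.
Area = ½·|XY|·|YZ|·sin Y ≈ 352.75.
The altitude from Y has length 2·area/|ZX| ≈ 17.099.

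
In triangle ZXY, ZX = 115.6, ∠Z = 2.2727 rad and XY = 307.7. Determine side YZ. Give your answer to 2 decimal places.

220.13

Law of sines: sin Y = ZX·sin Z/XY ≈ 0.28688.
Since XY ≥ ZX, only the acute value applies: ∠Y ≈ 0.2910 rad.
Then ∠X = π − ∠Z − ∠Y ≈ 0.5779 rad.
Law of sines gives YZ = XY·sin X/sin Z ≈ 220.13.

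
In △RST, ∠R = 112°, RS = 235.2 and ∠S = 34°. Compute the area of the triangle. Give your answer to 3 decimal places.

25645.460

The third angle is ∠T = 180° − ∠R − ∠S = 34.00°.
Law of sines: ST = RS·sin R/sin T ≈ 389.98.
Law of sines: TR = RS·sin S/sin T ≈ 235.2.
Area = ½·RS·ST·sin S ≈ 25645.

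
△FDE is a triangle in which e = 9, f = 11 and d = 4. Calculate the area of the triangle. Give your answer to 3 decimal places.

Semiperimeter s = (11 + 4 + 9)/2 = 12.
Heron's formula: area = √(12·1·8·3) ≈ 16.971.

16.971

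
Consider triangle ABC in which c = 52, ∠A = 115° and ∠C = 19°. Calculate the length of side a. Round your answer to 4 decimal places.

144.7562

The third angle is ∠B = 180° − ∠C − ∠A = 46.00°.
Law of sines: a = c·sin A/sin C ≈ 144.76.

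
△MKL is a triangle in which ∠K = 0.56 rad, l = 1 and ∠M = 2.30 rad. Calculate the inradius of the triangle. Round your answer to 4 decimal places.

The third angle is ∠L = π − ∠M − ∠K = 0.282 rad.
Law of sines: m = l·sin M/sin L ≈ 2.6835.
Law of sines: k = l·sin K/sin L ≈ 1.9115.
Area = ½·l·m·sin K ≈ 0.71272.
Semiperimeter s = (2.6835+1.9115+1)/2 = 2.7975.
Inradius = area/s = 0.71272/2.7975 ≈ 0.25477.

0.2548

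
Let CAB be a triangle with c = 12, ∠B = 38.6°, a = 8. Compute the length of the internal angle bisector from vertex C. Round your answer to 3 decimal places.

By the law of cosines, b² = c² + a² − 2·c·a·cos B = 57.948, so b ≈ 7.6124.
Law of cosines again: cos C = (a² + b² − c²)/(2·a·b) ≈ -0.18105, so ∠C ≈ 100.43°.
The bisector from C has length 2·a·b·cos(∠C/2)/(a+b) ≈ 4.9921.

t_C ≈ 4.992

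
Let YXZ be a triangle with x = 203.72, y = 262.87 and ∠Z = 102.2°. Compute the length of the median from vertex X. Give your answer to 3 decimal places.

m_X ≈ 301.319

By the law of cosines, z² = y² + x² − 2·y·x·cos Z = 1.3324e+05, so z ≈ 365.02.
Median from X: ½√(2·z² + 2·y² − x²) ≈ 301.32.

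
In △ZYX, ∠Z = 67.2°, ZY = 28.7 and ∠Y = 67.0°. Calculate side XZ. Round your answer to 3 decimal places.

The third angle is ∠X = 180° − ∠Z − ∠Y = 45.80°.
Law of sines: XZ = ZY·sin Y/sin X ≈ 36.85.

36.850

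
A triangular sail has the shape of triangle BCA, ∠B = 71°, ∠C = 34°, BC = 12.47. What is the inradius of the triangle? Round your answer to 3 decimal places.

2.669

The third angle is ∠A = 180° − ∠B − ∠C = 75.00°.
Law of sines: CA = BC·sin B/sin A ≈ 12.207.
Law of sines: AB = BC·sin C/sin A ≈ 7.2191.
Area = ½·BC·CA·sin C ≈ 42.559.
Semiperimeter s = (12.207+7.2191+12.47)/2 = 15.948.
Inradius = area/s = 42.559/15.948 ≈ 2.6686.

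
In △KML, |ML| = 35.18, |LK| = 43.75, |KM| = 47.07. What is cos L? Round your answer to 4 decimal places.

By the law of cosines, cos L = (|ML|² + |LK|² − |KM|²) / (2·|ML|·|LK|) ≈ 0.30410, so ∠L ≈ 72.30°.

cos L ≈ 0.3041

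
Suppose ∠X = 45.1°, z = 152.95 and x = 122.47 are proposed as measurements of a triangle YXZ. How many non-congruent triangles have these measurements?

z·sin X = 152.95·sin(45.1°) ≈ 108.3.
Since z sin X < x < z (108.3 < 122.47 < 152.95), two triangles exist.

2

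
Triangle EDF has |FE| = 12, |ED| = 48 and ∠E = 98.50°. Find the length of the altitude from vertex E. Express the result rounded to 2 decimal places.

By the law of cosines, |DF|² = |FE|² + |ED|² − 2·|FE|·|ED|·cos E = 2618.3, so |DF| ≈ 51.169.
Area = ½·|FE|·|ED|·sin E ≈ 284.84.
The altitude from E has length 2·area/|DF| ≈ 11.133.

11.13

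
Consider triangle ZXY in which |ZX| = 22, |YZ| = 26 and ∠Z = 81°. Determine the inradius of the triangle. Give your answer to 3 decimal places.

7.122

By the law of cosines, |XY|² = |YZ|² + |ZX|² − 2·|YZ|·|ZX|·cos Z = 981.04, so |XY| ≈ 31.322.
Area = ½·|YZ|·|ZX|·sin Z ≈ 282.48.
Semiperimeter s = (31.322+26+22)/2 = 39.661.
Inradius = area/s = 282.48/39.661 ≈ 7.1224.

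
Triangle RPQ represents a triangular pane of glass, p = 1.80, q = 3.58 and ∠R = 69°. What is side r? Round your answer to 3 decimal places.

By the law of cosines, r² = p² + q² − 2·p·q·cos R = 11.438, so r ≈ 3.382.

3.382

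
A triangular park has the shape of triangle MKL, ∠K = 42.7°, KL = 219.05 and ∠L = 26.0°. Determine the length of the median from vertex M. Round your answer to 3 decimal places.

The third angle is ∠M = 180° − ∠K − ∠L = 111.30°.
Law of sines: LM = KL·sin K/sin M ≈ 159.44.
Law of sines: MK = KL·sin L/sin M ≈ 103.07.
Median from M: ½√(2·LM² + 2·MK² − KL²) ≈ 77.63.

m_M ≈ 77.630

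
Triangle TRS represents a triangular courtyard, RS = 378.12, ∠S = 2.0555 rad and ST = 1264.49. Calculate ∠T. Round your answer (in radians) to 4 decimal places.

By the law of cosines, TR² = RS² + ST² − 2·RS·ST·cos S = 2.1875e+06, so TR ≈ 1479.
Law of cosines again: cos T = (ST² + TR² − RS²)/(2·ST·TR) ≈ 0.97408, so ∠T ≈ 0.2282 rad.

∠T ≈ 0.2282 rad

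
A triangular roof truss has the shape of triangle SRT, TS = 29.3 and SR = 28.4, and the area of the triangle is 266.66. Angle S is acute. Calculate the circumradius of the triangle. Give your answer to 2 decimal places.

From area = ½·TS·SR·sin S, we get sin S = 2·area/(TS·SR) ≈ 0.64092.
Taking the acute solution, ∠S ≈ 39.86°.
Law of cosines then gives RT ≈ 19.687.
Circumradius = RT/(2 sin S) ≈ 15.358.

15.36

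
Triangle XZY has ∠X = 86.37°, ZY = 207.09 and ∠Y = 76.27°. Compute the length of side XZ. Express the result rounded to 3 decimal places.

The third angle is ∠Z = 180° − ∠Y − ∠X = 17.36°.
Law of sines: XZ = ZY·sin Y/sin X ≈ 201.58.

201.577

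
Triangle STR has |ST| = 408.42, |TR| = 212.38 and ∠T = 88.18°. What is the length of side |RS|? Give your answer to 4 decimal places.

By the law of cosines, |RS|² = |ST|² + |TR|² − 2·|ST|·|TR|·cos T = 2.064e+05, so |RS| ≈ 454.32.

454.3154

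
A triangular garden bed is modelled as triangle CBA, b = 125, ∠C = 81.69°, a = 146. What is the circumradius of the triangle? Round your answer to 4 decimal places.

89.9184

By the law of cosines, c² = b² + a² − 2·b·a·cos C = 31666, so c ≈ 177.95.
Area = ½·b·a·sin C ≈ 9029.2.
Circumradius = c/(2 sin C) ≈ 89.918.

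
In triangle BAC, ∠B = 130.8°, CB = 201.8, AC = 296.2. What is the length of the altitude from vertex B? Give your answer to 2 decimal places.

h_B ≈ 62.87

Law of sines: sin A = CB·sin B/AC ≈ 0.51574.
Since AC ≥ CB, only the acute value applies: ∠A ≈ 31.05°.
Then ∠C = 180° − ∠B − ∠A ≈ 18.15°.
Law of sines gives BA = AC·sin C/sin B ≈ 121.91.
Area = ½·AC·CB·sin C ≈ 9311.4.
The altitude from B has length 2·area/AC ≈ 62.873.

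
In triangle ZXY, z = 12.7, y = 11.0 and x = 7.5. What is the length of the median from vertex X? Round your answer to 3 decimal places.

m_X ≈ 11.273

Median from X: ½√(2·y² + 2·z² − x²) ≈ 11.273.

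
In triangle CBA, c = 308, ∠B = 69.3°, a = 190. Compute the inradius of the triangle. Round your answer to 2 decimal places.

68.66

By the law of cosines, b² = a² + c² − 2·a·c·cos B = 89593, so b ≈ 299.32.
Area = ½·a·c·sin B ≈ 27371.
Semiperimeter s = (308+299.32+190)/2 = 398.66.
Inradius = area/s = 27371/398.66 ≈ 68.658.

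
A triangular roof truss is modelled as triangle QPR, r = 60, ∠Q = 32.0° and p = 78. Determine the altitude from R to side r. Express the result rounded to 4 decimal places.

By the law of cosines, q² = p² + r² − 2·p·r·cos Q = 1746.3, so q ≈ 41.788.
Area = ½·p·r·sin Q ≈ 1240.
The altitude from R has length 2·area/r ≈ 41.334.

h_R ≈ 41.3337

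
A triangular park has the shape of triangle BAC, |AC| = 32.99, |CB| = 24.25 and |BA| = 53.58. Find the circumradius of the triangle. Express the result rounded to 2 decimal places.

By the law of cosines, cos B = (|CB|² + |BA|² − |AC|²) / (2·|CB|·|BA|) ≈ 0.91223, so ∠B ≈ 24.19°.
Circumradius = |AC|/(2 sin B) ≈ 40.262.

40.26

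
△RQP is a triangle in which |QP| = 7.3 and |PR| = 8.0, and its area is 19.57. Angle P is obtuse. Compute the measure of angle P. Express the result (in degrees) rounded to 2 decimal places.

From area = ½·|QP|·|PR|·sin P, we get sin P = 2·area/(|QP|·|PR|) ≈ 0.67021.
Taking the obtuse solution, ∠P ≈ 137.92°.

137.92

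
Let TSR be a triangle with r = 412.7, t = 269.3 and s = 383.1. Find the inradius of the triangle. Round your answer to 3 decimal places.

Semiperimeter p = (269.3 + 383.1 + 412.7)/2 = 532.55.
Heron's formula: area = √(532.55·263.25·149.45·119.85) ≈ 50111.
Inradius = area/p = 50111/532.55 ≈ 94.096.

94.096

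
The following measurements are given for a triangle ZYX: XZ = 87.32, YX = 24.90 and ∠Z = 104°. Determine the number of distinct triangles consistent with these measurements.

XZ·sin Z = 87.32·sin(104°) ≈ 84.73.
Since ∠Z is not acute, a triangle exists only if YX > XZ; here YX ≤ XZ, so there is no triangle.

0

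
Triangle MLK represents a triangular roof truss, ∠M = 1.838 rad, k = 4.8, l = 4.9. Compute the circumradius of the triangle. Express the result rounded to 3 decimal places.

R ≈ 3.998

By the law of cosines, m² = l² + k² − 2·l·k·cos M = 59.47, so m ≈ 7.7117.
Area = ½·l·k·sin M ≈ 11.343.
Circumradius = m/(2 sin M) ≈ 3.9977.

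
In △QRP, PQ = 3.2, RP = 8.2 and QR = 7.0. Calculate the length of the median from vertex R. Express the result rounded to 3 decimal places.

Median from R: ½√(2·QR² + 2·RP² − PQ²) ≈ 7.4539.

m_R ≈ 7.454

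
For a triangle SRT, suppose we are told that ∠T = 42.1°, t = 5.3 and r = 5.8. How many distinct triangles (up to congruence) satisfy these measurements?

2

r·sin T = 5.8·sin(42.1°) ≈ 3.888.
Since r sin T < t < r (3.888 < 5.3 < 5.8), two triangles exist.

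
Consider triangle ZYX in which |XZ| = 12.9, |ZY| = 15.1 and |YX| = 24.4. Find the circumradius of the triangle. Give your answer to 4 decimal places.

R ≈ 14.2404

By the law of cosines, cos Z = (|XZ|² + |ZY|² − |YX|²) / (2·|XZ|·|ZY|) ≈ -0.51579, so ∠Z ≈ 121.05°.
Circumradius = |YX|/(2 sin Z) ≈ 14.24.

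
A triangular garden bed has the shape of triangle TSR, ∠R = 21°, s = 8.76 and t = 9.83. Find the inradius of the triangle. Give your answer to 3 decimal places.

By the law of cosines, r² = t² + s² − 2·t·s·cos R = 12.584, so r ≈ 3.5474.
Area = ½·t·s·sin R ≈ 15.43.
Semiperimeter p = (9.83+8.76+3.5474)/2 = 11.069.
Inradius = area/p = 15.43/11.069 ≈ 1.394.

1.394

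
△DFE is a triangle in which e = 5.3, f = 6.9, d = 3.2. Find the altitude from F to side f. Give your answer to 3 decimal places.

2.364

Semiperimeter s = (3.2 + 6.9 + 5.3)/2 = 7.7.
Heron's formula: area = √(7.7·4.5·0.8·2.4) ≈ 8.1565.
The altitude from F has length 2·area/f ≈ 2.3642.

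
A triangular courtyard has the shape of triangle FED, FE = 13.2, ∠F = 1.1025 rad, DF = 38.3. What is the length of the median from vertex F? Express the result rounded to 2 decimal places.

22.90

By the law of cosines, ED² = DF² + FE² − 2·DF·FE·cos F = 1184.7, so ED ≈ 34.42.
Median from F: ½√(2·DF² + 2·FE² − ED²) ≈ 22.899.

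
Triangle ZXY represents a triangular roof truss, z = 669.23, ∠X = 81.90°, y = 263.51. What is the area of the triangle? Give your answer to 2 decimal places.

Area = ½·y·z·sin X ≈ 87295.

area ≈ 87294.74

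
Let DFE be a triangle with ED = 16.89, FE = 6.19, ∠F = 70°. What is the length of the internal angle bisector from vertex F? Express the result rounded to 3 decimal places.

Law of sines: sin D = FE·sin F/ED ≈ 0.34439.
Since ED ≥ FE, only the acute value applies: ∠D ≈ 20.14°.
Then ∠E = 180° − ∠F − ∠D ≈ 89.86°.
Law of sines gives DF = ED·sin E/sin F ≈ 17.974.
The bisector from F has length 2·DF·FE·cos(∠F/2)/(DF+FE) ≈ 7.5433.

t_F ≈ 7.543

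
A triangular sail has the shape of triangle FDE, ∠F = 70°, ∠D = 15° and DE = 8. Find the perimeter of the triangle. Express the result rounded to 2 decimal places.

perimeter ≈ 18.68

The third angle is ∠E = 180° − ∠F − ∠D = 95.00°.
Law of sines: EF = DE·sin D/sin F ≈ 2.2034.
Law of sines: FD = DE·sin E/sin F ≈ 8.481.
Semiperimeter s = (8+2.2034+8.481)/2 = 9.3422.
Perimeter = 8 + 2.2034 + 8.481 = 18.684.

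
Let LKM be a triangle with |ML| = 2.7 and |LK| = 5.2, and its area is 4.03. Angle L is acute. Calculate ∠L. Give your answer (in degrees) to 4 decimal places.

35.0348

From area = ½·|ML|·|LK|·sin L, we get sin L = 2·area/(|ML|·|LK|) ≈ 0.57407.
Taking the acute solution, ∠L ≈ 35.03°.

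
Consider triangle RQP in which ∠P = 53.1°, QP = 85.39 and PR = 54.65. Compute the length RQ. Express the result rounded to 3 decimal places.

By the law of cosines, RQ² = QP² + PR² − 2·QP·PR·cos P = 4674.3, so RQ ≈ 68.369.

68.369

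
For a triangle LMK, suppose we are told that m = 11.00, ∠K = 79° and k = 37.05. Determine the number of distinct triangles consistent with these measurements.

m·sin K = 11.00·sin(79°) ≈ 10.8.
Since k ≥ m, exactly one triangle exists.

1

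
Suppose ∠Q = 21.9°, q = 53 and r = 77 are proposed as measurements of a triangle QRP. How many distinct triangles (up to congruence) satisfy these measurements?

r·sin Q = 77·sin(21.9°) ≈ 28.72.
Since r sin Q < q < r (28.72 < 53 < 77), two triangles exist.

2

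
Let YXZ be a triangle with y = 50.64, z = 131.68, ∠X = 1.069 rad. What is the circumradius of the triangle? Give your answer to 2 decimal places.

R ≈ 66.24

By the law of cosines, x² = z² + y² − 2·z·y·cos X = 13489, so x ≈ 116.14.
Area = ½·z·y·sin X ≈ 2923.1.
Circumradius = x/(2 sin X) ≈ 66.237.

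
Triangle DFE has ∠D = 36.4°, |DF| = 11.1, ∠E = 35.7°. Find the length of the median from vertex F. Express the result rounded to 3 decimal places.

m_F ≈ 6.588

The third angle is ∠F = 180° − ∠E − ∠D = 107.90°.
Law of sines: |FE| = |DF|·sin D/sin E ≈ 11.288.
Law of sines: |ED| = |DF|·sin F/sin E ≈ 18.101.
Median from F: ½√(2·|DF|² + 2·|FE|² − |ED|²) ≈ 6.588.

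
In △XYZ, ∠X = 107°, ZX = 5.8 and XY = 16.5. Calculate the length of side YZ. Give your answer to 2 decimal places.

19.02

By the law of cosines, YZ² = ZX² + XY² − 2·ZX·XY·cos X = 361.85, so YZ ≈ 19.022.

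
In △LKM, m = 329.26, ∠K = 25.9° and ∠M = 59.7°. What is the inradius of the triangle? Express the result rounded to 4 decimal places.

The third angle is ∠L = 180° − ∠K − ∠M = 94.40°.
Law of sines: l = m·sin L/sin M ≈ 380.23.
Law of sines: k = m·sin K/sin M ≈ 166.58.
Area = ½·m·l·sin K ≈ 27343.
Semiperimeter s = (380.23+166.58+329.26)/2 = 438.03.
Inradius = area/s = 27343/438.03 ≈ 62.421.

62.4214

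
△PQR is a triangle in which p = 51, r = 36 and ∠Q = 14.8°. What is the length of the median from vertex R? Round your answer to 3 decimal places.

By the law of cosines, q² = r² + p² − 2·r·p·cos Q = 346.82, so q ≈ 18.623.
Median from R: ½√(2·p² + 2·q² − r²) ≈ 33.91.

m_R ≈ 33.910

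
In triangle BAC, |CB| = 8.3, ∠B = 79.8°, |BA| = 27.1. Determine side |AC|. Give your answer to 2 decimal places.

26.90

By the law of cosines, |AC|² = |CB|² + |BA|² − 2·|CB|·|BA|·cos B = 723.64, so |AC| ≈ 26.9.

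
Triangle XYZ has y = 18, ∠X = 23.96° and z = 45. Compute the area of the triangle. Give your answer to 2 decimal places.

Area = ½·y·z·sin X ≈ 164.47.

area ≈ 164.47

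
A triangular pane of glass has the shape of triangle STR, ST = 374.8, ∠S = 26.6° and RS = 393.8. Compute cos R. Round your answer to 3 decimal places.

cos R ≈ 0.330

By the law of cosines, TR² = RS² + ST² − 2·RS·ST·cos S = 31606, so TR ≈ 177.78.
Law of cosines again: cos R = (TR² + RS² − ST²)/(2·TR·RS) ≈ 0.33002, so ∠R ≈ 70.73°.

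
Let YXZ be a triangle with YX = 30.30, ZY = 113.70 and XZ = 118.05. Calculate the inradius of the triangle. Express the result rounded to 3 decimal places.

Semiperimeter s = (118.05 + 113.7 + 30.3)/2 = 131.03.
Heron's formula: area = √(131.03·12.975·17.325·100.73) ≈ 1722.4.
Inradius = area/s = 1722.4/131.03 ≈ 13.146.

r ≈ 13.146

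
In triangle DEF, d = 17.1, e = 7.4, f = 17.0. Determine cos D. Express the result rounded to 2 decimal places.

By the law of cosines, cos D = (e² + f² − d²) / (2·e·f) ≈ 0.20409, so ∠D ≈ 78.22°.

cos D ≈ 0.20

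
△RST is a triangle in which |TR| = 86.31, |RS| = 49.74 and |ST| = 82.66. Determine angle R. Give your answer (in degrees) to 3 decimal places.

By the law of cosines, cos R = (|TR|² + |RS|² − |ST|²) / (2·|TR|·|RS|) ≈ 0.35998, so ∠R ≈ 68.90°.

68.901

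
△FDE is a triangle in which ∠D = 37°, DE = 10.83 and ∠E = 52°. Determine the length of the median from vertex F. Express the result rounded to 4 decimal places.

5.3246

The third angle is ∠F = 180° − ∠D − ∠E = 91.00°.
Law of sines: EF = DE·sin D/sin F ≈ 6.5186.
Law of sines: FD = DE·sin E/sin F ≈ 8.5355.
Median from F: ½√(2·EF² + 2·FD² − DE²) ≈ 5.3246.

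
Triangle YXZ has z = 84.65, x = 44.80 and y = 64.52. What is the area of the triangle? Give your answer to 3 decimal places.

Semiperimeter s = (64.52 + 44.8 + 84.65)/2 = 96.985.
Heron's formula: area = √(96.985·32.465·52.185·12.335) ≈ 1423.6.

1423.647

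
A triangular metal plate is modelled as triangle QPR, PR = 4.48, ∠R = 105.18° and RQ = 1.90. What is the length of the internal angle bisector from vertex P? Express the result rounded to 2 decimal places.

t_P ≈ 4.78

By the law of cosines, QP² = PR² + RQ² − 2·PR·RQ·cos R = 28.138, so QP ≈ 5.3045.
Law of cosines again: cos P = (QP² + PR² − RQ²)/(2·QP·PR) ≈ 0.93835, so ∠P ≈ 20.22°.
The bisector from P has length 2·QP·PR·cos(∠P/2)/(QP+PR) ≈ 4.7821.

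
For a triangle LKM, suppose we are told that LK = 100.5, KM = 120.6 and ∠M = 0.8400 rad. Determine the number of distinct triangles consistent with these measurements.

2

KM·sin M = 120.6·sin(0.8400 rad) ≈ 89.8.
Since KM sin M < LK < KM (89.8 < 100.5 < 120.6), two triangles exist.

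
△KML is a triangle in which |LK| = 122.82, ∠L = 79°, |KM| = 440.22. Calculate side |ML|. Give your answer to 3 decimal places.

Law of sines: sin M = |LK|·sin L/|KM| ≈ 0.27387.
Since |KM| ≥ |LK|, only the acute value applies: ∠M ≈ 15.89°.
Then ∠K = 180° − ∠L − ∠M ≈ 85.11°.
Law of sines gives |ML| = |KM|·sin K/sin L ≈ 446.82.

446.824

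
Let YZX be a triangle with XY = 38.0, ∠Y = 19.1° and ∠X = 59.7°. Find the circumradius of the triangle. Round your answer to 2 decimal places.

R ≈ 19.37

The third angle is ∠Z = 180° − ∠X − ∠Y = 101.20°.
Law of sines: ZX = XY·sin Y/sin Z ≈ 12.676.
Law of sines: YZ = XY·sin X/sin Z ≈ 33.446.
Circumradius = XY/(2 sin Z) ≈ 19.369.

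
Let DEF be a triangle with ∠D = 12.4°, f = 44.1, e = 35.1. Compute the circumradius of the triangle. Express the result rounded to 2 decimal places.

By the law of cosines, d² = e² + f² − 2·e·f·cos D = 153.22, so d ≈ 12.378.
Area = ½·e·f·sin D ≈ 166.2.
Circumradius = d/(2 sin D) ≈ 28.822.

28.82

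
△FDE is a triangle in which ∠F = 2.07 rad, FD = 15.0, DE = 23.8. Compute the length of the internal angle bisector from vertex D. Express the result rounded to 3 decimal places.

Law of sines: sin E = FD·sin F/DE ≈ 0.55334.
Since DE ≥ FD, only the acute value applies: ∠E ≈ 0.586 rad.
Then ∠D = π − ∠F − ∠E ≈ 0.485 rad.
Law of sines gives EF = DE·sin D/sin F ≈ 12.643.
The bisector from D has length 2·FD·DE·cos(∠D/2)/(FD+DE) ≈ 17.863.

17.863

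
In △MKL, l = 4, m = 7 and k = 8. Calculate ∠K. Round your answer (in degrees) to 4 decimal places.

88.9768

By the law of cosines, cos K = (l² + m² − k²) / (2·l·m) ≈ 0.01786, so ∠K ≈ 88.98°.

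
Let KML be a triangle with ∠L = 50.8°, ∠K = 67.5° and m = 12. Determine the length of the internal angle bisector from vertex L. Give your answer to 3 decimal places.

t_L ≈ 11.101

The third angle is ∠M = 180° − ∠L − ∠K = 61.70°.
Law of sines: k = m·sin K/sin M ≈ 12.592.
Law of sines: l = m·sin L/sin M ≈ 10.562.
The bisector from L has length 2·k·m·cos(∠L/2)/(k+m) ≈ 11.101.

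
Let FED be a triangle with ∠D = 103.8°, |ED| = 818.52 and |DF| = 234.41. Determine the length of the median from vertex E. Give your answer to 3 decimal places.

By the law of cosines, |FE|² = |ED|² + |DF|² − 2·|ED|·|DF|·cos D = 8.1646e+05, so |FE| ≈ 903.58.
Median from E: ½√(2·|FE|² + 2·|ED|² − |DF|²) ≈ 854.1.

854.096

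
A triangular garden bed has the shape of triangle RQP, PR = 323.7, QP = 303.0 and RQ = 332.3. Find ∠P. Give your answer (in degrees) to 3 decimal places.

By the law of cosines, cos P = (QP² + PR² − RQ²) / (2·QP·PR) ≈ 0.43927, so ∠P ≈ 63.94°.

∠P ≈ 63.943°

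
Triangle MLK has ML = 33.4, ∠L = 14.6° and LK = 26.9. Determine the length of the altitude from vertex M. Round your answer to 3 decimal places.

By the law of cosines, KM² = ML² + LK² − 2·ML·LK·cos L = 100.27, so KM ≈ 10.014.
Area = ½·ML·LK·sin L ≈ 113.24.
The altitude from M has length 2·area/LK ≈ 8.4191.

8.419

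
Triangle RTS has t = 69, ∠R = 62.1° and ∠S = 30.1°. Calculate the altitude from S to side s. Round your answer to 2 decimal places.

The third angle is ∠T = 180° − ∠S − ∠R = 87.80°.
Law of sines: r = t·sin R/sin T ≈ 61.025.
Law of sines: s = t·sin S/sin T ≈ 34.63.
Area = ½·t·r·sin S ≈ 1055.9.
The altitude from S has length 2·area/s ≈ 60.98.

h_S ≈ 60.98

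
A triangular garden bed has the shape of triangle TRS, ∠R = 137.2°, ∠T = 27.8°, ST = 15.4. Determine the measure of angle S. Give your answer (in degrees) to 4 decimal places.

∠S ≈ 15.0000°

The third angle is ∠S = 180° − ∠T − ∠R = 15.00°.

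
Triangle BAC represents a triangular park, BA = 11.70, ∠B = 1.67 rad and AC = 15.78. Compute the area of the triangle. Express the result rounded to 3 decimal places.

area ≈ 55.261

Law of sines: sin C = BA·sin B/AC ≈ 0.73780.
Since AC ≥ BA, only the acute value applies: ∠C ≈ 0.830 rad.
Then ∠A = π − ∠B − ∠C ≈ 0.642 rad.
Law of sines gives CB = AC·sin A/sin B ≈ 9.493.
Area = ½·AC·BA·sin A ≈ 55.261.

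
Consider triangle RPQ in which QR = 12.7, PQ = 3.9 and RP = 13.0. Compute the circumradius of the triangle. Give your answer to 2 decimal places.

By the law of cosines, cos R = (QR² + RP² − PQ²) / (2·QR·RP) ≈ 0.95421, so ∠R ≈ 17.41°.
Circumradius = PQ/(2 sin R) ≈ 6.5187.

6.52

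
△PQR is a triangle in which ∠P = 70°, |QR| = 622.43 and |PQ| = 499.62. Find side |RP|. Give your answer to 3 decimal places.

579.535

Law of sines: sin R = |PQ|·sin P/|QR| ≈ 0.75428.
Since |QR| ≥ |PQ|, only the acute value applies: ∠R ≈ 48.96°.
Then ∠Q = 180° − ∠P − ∠R ≈ 61.04°.
Law of sines gives |RP| = |QR|·sin Q/sin P ≈ 579.54.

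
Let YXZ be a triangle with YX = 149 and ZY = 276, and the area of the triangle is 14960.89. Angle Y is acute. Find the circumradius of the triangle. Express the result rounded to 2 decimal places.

From area = ½·ZY·YX·sin Y, we get sin Y = 2·area/(ZY·YX) ≈ 0.72760.
Taking the acute solution, ∠Y ≈ 0.8148 rad.
Law of cosines then gives XZ ≈ 204.83.
Circumradius = XZ/(2 sin Y) ≈ 140.76.

R ≈ 140.76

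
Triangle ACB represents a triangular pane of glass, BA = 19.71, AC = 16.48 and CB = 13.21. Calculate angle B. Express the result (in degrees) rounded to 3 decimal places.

55.973

By the law of cosines, cos B = (CB² + BA² − AC²) / (2·CB·BA) ≈ 0.55959, so ∠B ≈ 55.97°.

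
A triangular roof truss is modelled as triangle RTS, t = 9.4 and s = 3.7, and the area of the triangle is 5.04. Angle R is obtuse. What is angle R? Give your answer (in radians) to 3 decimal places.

From area = ½·t·s·sin R, we get sin R = 2·area/(t·s) ≈ 0.28982.
Taking the obtuse solution, ∠R ≈ 2.848 rad.

2.848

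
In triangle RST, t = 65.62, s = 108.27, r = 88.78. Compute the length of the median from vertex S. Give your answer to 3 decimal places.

Median from S: ½√(2·t² + 2·r² − s²) ≈ 56.244.

56.244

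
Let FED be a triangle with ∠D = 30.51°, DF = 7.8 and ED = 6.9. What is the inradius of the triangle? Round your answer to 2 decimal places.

r ≈ 1.46

By the law of cosines, FE² = ED² + DF² − 2·ED·DF·cos D = 15.714, so FE ≈ 3.9641.
Area = ½·ED·DF·sin D ≈ 13.662.
Semiperimeter s = (6.9+7.8+3.9641)/2 = 9.332.
Inradius = area/s = 13.662/9.332 ≈ 1.464.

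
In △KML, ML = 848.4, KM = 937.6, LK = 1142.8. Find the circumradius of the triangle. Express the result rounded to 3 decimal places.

R ≈ 581.336

By the law of cosines, cos K = (LK² + KM² − ML²) / (2·LK·KM) ≈ 0.68377, so ∠K ≈ 46.86°.
Circumradius = ML/(2 sin K) ≈ 581.34.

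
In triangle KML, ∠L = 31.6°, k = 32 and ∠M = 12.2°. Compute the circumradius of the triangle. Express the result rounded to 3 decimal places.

The third angle is ∠K = 180° − ∠M − ∠L = 136.20°.
Law of sines: m = k·sin M/sin K ≈ 9.7702.
Law of sines: l = k·sin L/sin K ≈ 24.226.
Circumradius = k/(2 sin K) ≈ 23.117.

23.117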